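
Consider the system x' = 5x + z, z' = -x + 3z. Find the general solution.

x(t) = c_1e^(4t) + c_2te^(4t) + c_2e^(4t), z(t) = -c_1e^(4t) - c_2te^(4t)

Coefficient matrix A = [[5, 1], [-1, 3]].
Characteristic polynomial det(A - λI) = λ^2 - 8λ + 16 = 0.
Single eigenvalue λ = 4 with algebraic multiplicity 2.
Eigenvector v = (1,-1); generalized eigenvector w with (A-λI)w=v is (1,0).
General solution: e^(4t)[c_1·v + c_2·(t·v + w)].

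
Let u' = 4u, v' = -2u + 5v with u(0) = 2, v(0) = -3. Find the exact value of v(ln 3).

A = [[4,0],[-2,5]]; eigenvalues λ = 4, 5.
Eigenvectors: (-1,-2) for λ=4, (0,1) for λ=5.
From the initial condition, c_1 = -2, c_2 = -7.
v(ln 3) = (-2)(3^4)(-2) + (-7)(3^5)(1) = -1377.

-1377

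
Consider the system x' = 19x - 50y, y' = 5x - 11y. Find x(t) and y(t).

Coefficient matrix A = [[19, -50], [5, -11]].
Characteristic polynomial det(A - λI) = λ^2 - 8λ + 41 = 0.
Eigenvalues λ = 4 ± 5i (complex conjugate pair).
For λ=4+5i: an eigenvector is (1,0) - i(3,1) = (1 - 3i, 0 - i).
A real fundamental pair from Re and Im of e^((4+5i)t)v: X_1 = e^(4t)(cos(5t)·(1,0) + sin(5t)·(3,1)), X_2 = e^(4t)(sin(5t)·(1,0) - cos(5t)·(3,1)).
General solution: c_1X_1 + c_2X_2.

x(t) = 3c_1e^(4t)sin(5t) + c_1e^(4t)cos(5t) + c_2e^(4t)sin(5t) - 3c_2e^(4t)cos(5t), y(t) = c_1e^(4t)sin(5t) - c_2e^(4t)cos(5t)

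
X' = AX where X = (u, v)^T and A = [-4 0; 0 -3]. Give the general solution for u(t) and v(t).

u(t) = C_2e^(-4t), v(t) = -C_1e^(-3t)

Coefficient matrix A = [[-4, 0], [0, -3]].
Characteristic polynomial det(A - λI) = λ^2 + 7λ + 12 = 0.
Eigenvalues λ = -3, -4.
For λ=-3: (A-λI) row 1 is [-1, 0], so an eigenvector is (0, -1).
For λ=-4: (A-λI) row 2 is [0, 1], so an eigenvector is (1, 0).
General solution: C_1e^(-3t)(0,-1) + C_2e^(-4t)(1,0).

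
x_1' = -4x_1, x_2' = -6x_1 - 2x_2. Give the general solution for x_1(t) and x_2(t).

Coefficient matrix A = [[-4, 0], [-6, -2]].
Characteristic polynomial det(A - λI) = λ^2 + 6λ + 8 = 0.
Eigenvalues λ = -2, -4.
For λ=-2: (A-λI) row 1 is [-2, 0], so an eigenvector is (0, -1).
For λ=-4: (A-λI) row 2 is [-6, 2], so an eigenvector is (-1, -3).
General solution: K_1e^(-2t)(0,-1) + K_2e^(-4t)(-1,-3).

x_1(t) = -K_2e^(-4t), x_2(t) = -K_1e^(-2t) - 3K_2e^(-4t)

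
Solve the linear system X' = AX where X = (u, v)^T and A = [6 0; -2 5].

u(t) = K_2e^(6t), v(t) = -K_1e^(5t) - 2K_2e^(6t)

Coefficient matrix A = [[6, 0], [-2, 5]].
Characteristic polynomial det(A - λI) = λ^2 - 11λ + 30 = 0.
Eigenvalues λ = 5, 6.
For λ=5: (A-λI) row 1 is [1, 0], so an eigenvector is (0, -1).
For λ=6: (A-λI) row 2 is [-2, -1], so an eigenvector is (1, -2).
General solution: K_1e^(5t)(0,-1) + K_2e^(6t)(1,-2).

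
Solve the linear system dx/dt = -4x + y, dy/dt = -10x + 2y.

Coefficient matrix A = [[-4, 1], [-10, 2]].
Characteristic polynomial det(A - λI) = λ^2 + 2λ + 2 = 0.
Eigenvalues λ = -1 ± i (complex conjugate pair).
For λ=-1+i: an eigenvector is (0,-1) - i(-1,-3) = (0 + i, -1 + 3i).
A real fundamental pair from Re and Im of e^((-1+i)t)v: X_1 = e^(-t)(cos(t)·(0,-1) + sin(t)·(-1,-3)), X_2 = e^(-t)(sin(t)·(0,-1) - cos(t)·(-1,-3)).
General solution: C_1X_1 + C_2X_2.

x(t) = -C_1e^(-t)sin(t) + C_2e^(-t)cos(t), y(t) = -3C_1e^(-t)sin(t) - C_1e^(-t)cos(t) - C_2e^(-t)sin(t) + 3C_2e^(-t)cos(t)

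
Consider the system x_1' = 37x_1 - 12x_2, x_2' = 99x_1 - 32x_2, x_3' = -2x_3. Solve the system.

x_1(t) = K_1e^(t) - 4K_3e^(4t), x_2(t) = 3K_1e^(t) - 11K_3e^(4t), x_3(t) = K_2e^(-2t)

Coefficient matrix A = [[37, -12, 0], [99, -32, 0], [0, 0, -2]].
det(A - λI) = 0 gives eigenvalues λ = 1, -2, 4.
For λ=1: eigenvector (1,3,0).
For λ=-2: eigenvector (0,0,1).
For λ=4: eigenvector (-4,-11,0).
General solution: K_1e^(t)(1,3,0) + K_2e^(-2t)(0,0,1) + K_3e^(4t)(-4,-11,0).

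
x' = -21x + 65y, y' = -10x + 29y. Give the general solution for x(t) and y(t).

Coefficient matrix A = [[-21, 65], [-10, 29]].
Characteristic polynomial det(A - λI) = λ^2 - 8λ + 41 = 0.
Eigenvalues λ = 4 ± 5i (complex conjugate pair).
For λ=4+5i: an eigenvector is (-3,-1) - i(2,1) = (-3 - 2i, -1 - i).
A real fundamental pair from Re and Im of e^((4+5i)t)v: X_1 = e^(4t)(cos(5t)·(-3,-1) + sin(5t)·(2,1)), X_2 = e^(4t)(sin(5t)·(-3,-1) - cos(5t)·(2,1)).
General solution: C_1X_1 + C_2X_2.

x(t) = 2C_1e^(4t)sin(5t) - 3C_1e^(4t)cos(5t) - 3C_2e^(4t)sin(5t) - 2C_2e^(4t)cos(5t), y(t) = C_1e^(4t)sin(5t) - C_1e^(4t)cos(5t) - C_2e^(4t)sin(5t) - C_2e^(4t)cos(5t)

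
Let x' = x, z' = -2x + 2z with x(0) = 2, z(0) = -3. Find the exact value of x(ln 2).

A = [[1,0],[-2,2]]; eigenvalues λ = 1, 2.
Eigenvectors: (-1,-2) for λ=1, (0,1) for λ=2.
From the initial condition, c_1 = -2, c_2 = -7.
x(ln 2) = (-2)(2^1)(-1) + (-7)(2^2)(0) = 4.

4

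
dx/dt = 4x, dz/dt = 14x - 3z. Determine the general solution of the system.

Coefficient matrix A = [[4, 0], [14, -3]].
Characteristic polynomial det(A - λI) = λ^2 - λ - 12 = 0.
Eigenvalues λ = 4, -3.
For λ=4: (A-λI) row 2 is [14, -7], so an eigenvector is (-1, -2).
For λ=-3: (A-λI) row 1 is [7, 0], so an eigenvector is (0, -1).
General solution: c_1e^(4t)(-1,-2) + c_2e^(-3t)(0,-1).

x(t) = -c_1e^(4t), z(t) = -2c_1e^(4t) - c_2e^(-3t)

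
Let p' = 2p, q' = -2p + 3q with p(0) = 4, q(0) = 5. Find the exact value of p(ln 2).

A = [[2,0],[-2,3]]; eigenvalues λ = 3, 2.
Eigenvectors: (0,1) for λ=3, (-1,-2) for λ=2.
From the initial condition, c_1 = -3, c_2 = -4.
p(ln 2) = (-3)(2^3)(0) + (-4)(2^2)(-1) = 16.

16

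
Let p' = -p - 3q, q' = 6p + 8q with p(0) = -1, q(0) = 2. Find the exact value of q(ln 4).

2048

A = [[-1,-3],[6,8]]; eigenvalues λ = 2, 5.
Eigenvectors: (1,-1) for λ=2, (1,-2) for λ=5.
From the initial condition, c_1 = 0, c_2 = -1.
q(ln 4) = (0)(4^2)(-1) + (-1)(4^5)(-2) = 2048.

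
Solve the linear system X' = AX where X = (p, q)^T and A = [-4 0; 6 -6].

p(t) = C_1e^(-4t), q(t) = 3C_1e^(-4t) - C_2e^(-6t)

Coefficient matrix A = [[-4, 0], [6, -6]].
Characteristic polynomial det(A - λI) = λ^2 + 10λ + 24 = 0.
Eigenvalues λ = -4, -6.
For λ=-4: (A-λI) row 2 is [6, -2], so an eigenvector is (1, 3).
For λ=-6: (A-λI) row 1 is [2, 0], so an eigenvector is (0, -1).
General solution: C_1e^(-4t)(1,3) + C_2e^(-6t)(0,-1).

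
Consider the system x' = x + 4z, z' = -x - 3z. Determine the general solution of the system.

x(t) = -2K_1e^(-t) - 2K_2te^(-t) + K_2e^(-t), z(t) = K_1e^(-t) + K_2te^(-t) - K_2e^(-t)

Coefficient matrix A = [[1, 4], [-1, -3]].
Characteristic polynomial det(A - λI) = λ^2 + 2λ + 1 = 0.
Single eigenvalue λ = -1 with algebraic multiplicity 2.
Eigenvector v = (-2,1); generalized eigenvector w with (A-λI)w=v is (1,-1).
General solution: e^(-t)[K_1·v + K_2·(t·v + w)].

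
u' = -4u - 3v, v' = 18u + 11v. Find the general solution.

Coefficient matrix A = [[-4, -3], [18, 11]].
Characteristic polynomial det(A - λI) = λ^2 - 7λ + 10 = 0.
Eigenvalues λ = 2, 5.
For λ=2: (A-λI) row 1 is [-6, -3], so an eigenvector is (-1, 2).
For λ=5: (A-λI) row 1 is [-9, -3], so an eigenvector is (-1, 3).
General solution: C_1e^(2t)(-1,2) + C_2e^(5t)(-1,3).

u(t) = -C_1e^(2t) - C_2e^(5t), v(t) = 2C_1e^(2t) + 3C_2e^(5t)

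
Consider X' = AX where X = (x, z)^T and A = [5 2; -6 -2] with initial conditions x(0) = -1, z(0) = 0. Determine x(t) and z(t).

Coefficient matrix A = [[5, 2], [-6, -2]].
Characteristic polynomial det(A - λI) = λ^2 - 3λ + 2 = 0.
Eigenvalues λ = 2, 1.
For λ=2: (A-λI) row 1 is [3, 2], so an eigenvector is (2, -3).
For λ=1: (A-λI) row 1 is [4, 2], so an eigenvector is (1, -2).
General solution: K_1e^(2t)(2,-3) + K_2e^(t)(1,-2).
Applying x(0)=-1, z(0)=0 gives K_1=-2, K_2=3.

x(t) = -4e^(2t) + 3e^(t), z(t) = 6e^(2t) - 6e^(t)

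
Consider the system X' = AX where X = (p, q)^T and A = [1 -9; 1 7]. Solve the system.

p(t) = -3c_1e^(4t) - 3c_2te^(4t) + c_2e^(4t), q(t) = c_1e^(4t) + c_2te^(4t)

Coefficient matrix A = [[1, -9], [1, 7]].
Characteristic polynomial det(A - λI) = λ^2 - 8λ + 16 = 0.
Single eigenvalue λ = 4 with algebraic multiplicity 2.
Eigenvector v = (-3,1); generalized eigenvector w with (A-λI)w=v is (1,0).
General solution: e^(4t)[c_1·v + c_2·(t·v + w)].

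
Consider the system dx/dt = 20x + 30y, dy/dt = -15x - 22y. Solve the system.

Coefficient matrix A = [[20, 30], [-15, -22]].
Characteristic polynomial det(A - λI) = λ^2 + 2λ + 10 = 0.
Eigenvalues λ = -1 ± 3i (complex conjugate pair).
For λ=-1+3i: an eigenvector is (3,-2) - i(1,-1) = (3 - i, -2 + i).
A real fundamental pair from Re and Im of e^((-1+3i)t)v: X_1 = e^(-t)(cos(3t)·(3,-2) + sin(3t)·(1,-1)), X_2 = e^(-t)(sin(3t)·(3,-2) - cos(3t)·(1,-1)).
General solution: C_1X_1 + C_2X_2.

x(t) = C_1e^(-t)sin(3t) + 3C_1e^(-t)cos(3t) + 3C_2e^(-t)sin(3t) - C_2e^(-t)cos(3t), y(t) = -C_1e^(-t)sin(3t) - 2C_1e^(-t)cos(3t) - 2C_2e^(-t)sin(3t) + C_2e^(-t)cos(3t)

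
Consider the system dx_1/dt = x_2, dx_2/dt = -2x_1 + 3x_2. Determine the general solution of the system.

Coefficient matrix A = [[0, 1], [-2, 3]].
Characteristic polynomial det(A - λI) = λ^2 - 3λ + 2 = 0.
Eigenvalues λ = 1, 2.
For λ=1: (A-λI) row 1 is [-1, 1], so an eigenvector is (-1, -1).
For λ=2: (A-λI) row 1 is [-2, 1], so an eigenvector is (1, 2).
General solution: K_1e^(t)(-1,-1) + K_2e^(2t)(1,2).

x_1(t) = -K_1e^(t) + K_2e^(2t), x_2(t) = -K_1e^(t) + 2K_2e^(2t)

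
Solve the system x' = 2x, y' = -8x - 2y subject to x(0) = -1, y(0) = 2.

x(t) = -e^(2t), y(t) = 2e^(2t)

Coefficient matrix A = [[2, 0], [-8, -2]].
Characteristic polynomial det(A - λI) = λ^2 - 4 = 0.
Eigenvalues λ = -2, 2.
For λ=-2: (A-λI) row 1 is [4, 0], so an eigenvector is (0, -1).
For λ=2: (A-λI) row 2 is [-8, -4], so an eigenvector is (1, -2).
General solution: C_1e^(-2t)(0,-1) + C_2e^(2t)(1,-2).
Applying x(0)=-1, y(0)=2 gives C_1=0, C_2=-1.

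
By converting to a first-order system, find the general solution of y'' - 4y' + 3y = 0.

y(t) = c_1e^(t) + c_2e^(3t)

Let x_1 = y, x_2 = y'. Then x_1' = x_2 and x_2' = -3x_1 + 4x_2.
A = [[0,1],[-3,4]]; det(A-λI) = λ^2 - 4λ + 3.
Eigenvalues λ = 1, 3 with eigenvectors (1,1), (1,3).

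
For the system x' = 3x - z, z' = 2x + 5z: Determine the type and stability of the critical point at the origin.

unstable spiral

A = [[3,-1],[2,5]]; det(A-λI) = λ^2 - 8λ + 17.
λ = 4 ± i: positive real part.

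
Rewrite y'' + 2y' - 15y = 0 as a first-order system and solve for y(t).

Let x_1 = y, x_2 = y'. Then x_1' = x_2 and x_2' = 15x_1 - 2x_2.
A = [[0,1],[15,-2]]; det(A-λI) = λ^2 + 2λ - 15.
Eigenvalues λ = 3, -5 with eigenvectors (1,3), (1,-5).

y(t) = C_1e^(3t) + C_2e^(-5t)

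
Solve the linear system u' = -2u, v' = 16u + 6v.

u(t) = K_2e^(-2t), v(t) = -K_1e^(6t) - 2K_2e^(-2t)

Coefficient matrix A = [[-2, 0], [16, 6]].
Characteristic polynomial det(A - λI) = λ^2 - 4λ - 12 = 0.
Eigenvalues λ = 6, -2.
For λ=6: (A-λI) row 1 is [-8, 0], so an eigenvector is (0, -1).
For λ=-2: (A-λI) row 2 is [16, 8], so an eigenvector is (1, -2).
General solution: K_1e^(6t)(0,-1) + K_2e^(-2t)(1,-2).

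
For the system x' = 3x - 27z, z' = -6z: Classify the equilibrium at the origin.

A = [[3,-27],[0,-6]]; det(A-λI) = λ^2 + 3λ - 18.
λ = -6, 3: opposite signs.

saddle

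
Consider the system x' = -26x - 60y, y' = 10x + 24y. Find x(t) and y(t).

x(t) = 3C_1e^(-6t) - 2C_2e^(4t), y(t) = -C_1e^(-6t) + C_2e^(4t)

Coefficient matrix A = [[-26, -60], [10, 24]].
Characteristic polynomial det(A - λI) = λ^2 + 2λ - 24 = 0.
Eigenvalues λ = -6, 4.
For λ=-6: (A-λI) row 1 is [-20, -60], so an eigenvector is (3, -1).
For λ=4: (A-λI) row 1 is [-30, -60], so an eigenvector is (-2, 1).
General solution: C_1e^(-6t)(3,-1) + C_2e^(4t)(-2,1).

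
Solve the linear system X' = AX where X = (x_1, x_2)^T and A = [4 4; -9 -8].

x_1(t) = -2K_1e^(-2t) - 2K_2te^(-2t) + K_2e^(-2t), x_2(t) = 3K_1e^(-2t) + 3K_2te^(-2t) - 2K_2e^(-2t)

Coefficient matrix A = [[4, 4], [-9, -8]].
Characteristic polynomial det(A - λI) = λ^2 + 4λ + 4 = 0.
Single eigenvalue λ = -2 with algebraic multiplicity 2.
Eigenvector v = (-2,3); generalized eigenvector w with (A-λI)w=v is (1,-2).
General solution: e^(-2t)[K_1·v + K_2·(t·v + w)].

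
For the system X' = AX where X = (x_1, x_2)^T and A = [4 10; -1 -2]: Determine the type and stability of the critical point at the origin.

A = [[4,10],[-1,-2]]; det(A-λI) = λ^2 - 2λ + 2.
λ = 1 ± i: positive real part.

unstable spiral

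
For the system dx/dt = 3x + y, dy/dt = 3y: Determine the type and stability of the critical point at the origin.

A = [[3,1],[0,3]]; det(A-λI) = λ^2 - 6λ + 9.
repeated λ = 3 with a single eigenvector.

unstable improper node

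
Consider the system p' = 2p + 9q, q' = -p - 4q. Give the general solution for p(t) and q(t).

Coefficient matrix A = [[2, 9], [-1, -4]].
Characteristic polynomial det(A - λI) = λ^2 + 2λ + 1 = 0.
Single eigenvalue λ = -1 with algebraic multiplicity 2.
Eigenvector v = (-3,1); generalized eigenvector w with (A-λI)w=v is (2,-1).
General solution: e^(-t)[c_1·v + c_2·(t·v + w)].

p(t) = -3c_1e^(-t) - 3c_2te^(-t) + 2c_2e^(-t), q(t) = c_1e^(-t) + c_2te^(-t) - c_2e^(-t)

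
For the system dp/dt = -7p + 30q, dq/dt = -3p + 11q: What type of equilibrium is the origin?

unstable spiral

A = [[-7,30],[-3,11]]; det(A-λI) = λ^2 - 4λ + 13.
λ = 2 ± 3i: positive real part.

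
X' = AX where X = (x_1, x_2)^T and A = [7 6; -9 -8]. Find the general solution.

Coefficient matrix A = [[7, 6], [-9, -8]].
Characteristic polynomial det(A - λI) = λ^2 + λ - 2 = 0.
Eigenvalues λ = -2, 1.
For λ=-2: (A-λI) row 1 is [9, 6], so an eigenvector is (-2, 3).
For λ=1: (A-λI) row 1 is [6, 6], so an eigenvector is (1, -1).
General solution: C_1e^(-2t)(-2,3) + C_2e^(t)(1,-1).

x_1(t) = -2C_1e^(-2t) + C_2e^(t), x_2(t) = 3C_1e^(-2t) - C_2e^(t)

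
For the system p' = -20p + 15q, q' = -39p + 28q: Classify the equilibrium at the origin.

unstable spiral

A = [[-20,15],[-39,28]]; det(A-λI) = λ^2 - 8λ + 25.
λ = 4 ± 3i: positive real part.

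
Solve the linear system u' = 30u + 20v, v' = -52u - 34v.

u(t) = -K_1e^(-2t)sin(4t) - 2K_1e^(-2t)cos(4t) - 2K_2e^(-2t)sin(4t) + K_2e^(-2t)cos(4t), v(t) = 2K_1e^(-2t)sin(4t) + 3K_1e^(-2t)cos(4t) + 3K_2e^(-2t)sin(4t) - 2K_2e^(-2t)cos(4t)

Coefficient matrix A = [[30, 20], [-52, -34]].
Characteristic polynomial det(A - λI) = λ^2 + 4λ + 20 = 0.
Eigenvalues λ = -2 ± 4i (complex conjugate pair).
For λ=-2+4i: an eigenvector is (-2,3) - i(-1,2) = (-2 + i, 3 - 2i).
A real fundamental pair from Re and Im of e^((-2+4i)t)v: X_1 = e^(-2t)(cos(4t)·(-2,3) + sin(4t)·(-1,2)), X_2 = e^(-2t)(sin(4t)·(-2,3) - cos(4t)·(-1,2)).
General solution: K_1X_1 + K_2X_2.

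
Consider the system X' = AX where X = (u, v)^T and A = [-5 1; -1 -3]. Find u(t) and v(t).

u(t) = C_1e^(-4t) + C_2te^(-4t) - 3C_2e^(-4t), v(t) = C_1e^(-4t) + C_2te^(-4t) - 2C_2e^(-4t)

Coefficient matrix A = [[-5, 1], [-1, -3]].
Characteristic polynomial det(A - λI) = λ^2 + 8λ + 16 = 0.
Single eigenvalue λ = -4 with algebraic multiplicity 2.
Eigenvector v = (1,1); generalized eigenvector w with (A-λI)w=v is (-3,-2).
General solution: e^(-4t)[C_1·v + C_2·(t·v + w)].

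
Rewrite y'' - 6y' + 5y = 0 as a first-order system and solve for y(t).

Let x_1 = y, x_2 = y'. Then x_1' = x_2 and x_2' = -5x_1 + 6x_2.
A = [[0,1],[-5,6]]; det(A-λI) = λ^2 - 6λ + 5.
Eigenvalues λ = 5, 1 with eigenvectors (1,5), (1,1).

y(t) = C_1e^(5t) + C_2e^(t)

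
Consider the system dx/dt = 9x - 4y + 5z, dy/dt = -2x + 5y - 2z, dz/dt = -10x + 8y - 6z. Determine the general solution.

Coefficient matrix A = [[9, -4, 5], [-2, 5, -2], [-10, 8, -6]].
det(A - λI) = 0 gives eigenvalues λ = 4, 1, 3.
For λ=4: eigenvector (1,0,-1).
For λ=1: eigenvector (-2,1,4).
For λ=3: eigenvector (-1,1,2).
General solution: K_1e^(4t)(1,0,-1) + K_2e^(t)(-2,1,4) + K_3e^(3t)(-1,1,2).

x(t) = K_1e^(4t) - 2K_2e^(t) - K_3e^(3t), y(t) = K_2e^(t) + K_3e^(3t), z(t) = -K_1e^(4t) + 4K_2e^(t) + 2K_3e^(3t)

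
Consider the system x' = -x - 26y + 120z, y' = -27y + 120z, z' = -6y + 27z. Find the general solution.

Coefficient matrix A = [[-1, -26, 120], [0, -27, 120], [0, -6, 27]].
det(A - λI) = 0 gives eigenvalues λ = -1, -3, 3.
For λ=-1: eigenvector (-1,0,0).
For λ=-3: eigenvector (5,5,1).
For λ=3: eigenvector (4,4,1).
General solution: K_1e^(-t)(-1,0,0) + K_2e^(-3t)(5,5,1) + K_3e^(3t)(4,4,1).

x(t) = -K_1e^(-t) + 5K_2e^(-3t) + 4K_3e^(3t), y(t) = 5K_2e^(-3t) + 4K_3e^(3t), z(t) = K_2e^(-3t) + K_3e^(3t)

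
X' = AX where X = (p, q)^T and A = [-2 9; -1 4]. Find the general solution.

p(t) = -3c_1e^(t) - 3c_2te^(t) - 2c_2e^(t), q(t) = -c_1e^(t) - c_2te^(t) - c_2e^(t)

Coefficient matrix A = [[-2, 9], [-1, 4]].
Characteristic polynomial det(A - λI) = λ^2 - 2λ + 1 = 0.
Single eigenvalue λ = 1 with algebraic multiplicity 2.
Eigenvector v = (-3,-1); generalized eigenvector w with (A-λI)w=v is (-2,-1).
General solution: e^(t)[c_1·v + c_2·(t·v + w)].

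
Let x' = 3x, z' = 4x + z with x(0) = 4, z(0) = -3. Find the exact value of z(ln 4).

A = [[3,0],[4,1]]; eigenvalues λ = 1, 3.
Eigenvectors: (0,1) for λ=1, (-1,-2) for λ=3.
From the initial condition, c_1 = -11, c_2 = -4.
z(ln 4) = (-11)(4^1)(1) + (-4)(4^3)(-2) = 468.

468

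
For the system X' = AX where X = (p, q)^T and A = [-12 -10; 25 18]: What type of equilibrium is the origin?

unstable spiral

A = [[-12,-10],[25,18]]; det(A-λI) = λ^2 - 6λ + 34.
λ = 3 ± 5i: positive real part.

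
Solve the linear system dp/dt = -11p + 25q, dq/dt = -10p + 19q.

p(t) = K_1e^(4t)sin(5t) - 2K_1e^(4t)cos(5t) - 2K_2e^(4t)sin(5t) - K_2e^(4t)cos(5t), q(t) = K_1e^(4t)sin(5t) - K_1e^(4t)cos(5t) - K_2e^(4t)sin(5t) - K_2e^(4t)cos(5t)

Coefficient matrix A = [[-11, 25], [-10, 19]].
Characteristic polynomial det(A - λI) = λ^2 - 8λ + 41 = 0.
Eigenvalues λ = 4 ± 5i (complex conjugate pair).
For λ=4+5i: an eigenvector is (-2,-1) - i(1,1) = (-2 - i, -1 - i).
A real fundamental pair from Re and Im of e^((4+5i)t)v: X_1 = e^(4t)(cos(5t)·(-2,-1) + sin(5t)·(1,1)), X_2 = e^(4t)(sin(5t)·(-2,-1) - cos(5t)·(1,1)).
General solution: K_1X_1 + K_2X_2.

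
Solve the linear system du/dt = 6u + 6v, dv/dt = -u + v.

Coefficient matrix A = [[6, 6], [-1, 1]].
Characteristic polynomial det(A - λI) = λ^2 - 7λ + 12 = 0.
Eigenvalues λ = 3, 4.
For λ=3: (A-λI) row 1 is [3, 6], so an eigenvector is (-2, 1).
For λ=4: (A-λI) row 1 is [2, 6], so an eigenvector is (-3, 1).
General solution: K_1e^(3t)(-2,1) + K_2e^(4t)(-3,1).

u(t) = -2K_1e^(3t) - 3K_2e^(4t), v(t) = K_1e^(3t) + K_2e^(4t)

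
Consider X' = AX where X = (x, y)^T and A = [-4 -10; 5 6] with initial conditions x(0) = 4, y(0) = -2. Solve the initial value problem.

x(t) = 4e^(t)cos(5t), y(t) = 2e^(t)sin(5t) - 2e^(t)cos(5t)

Coefficient matrix A = [[-4, -10], [5, 6]].
Characteristic polynomial det(A - λI) = λ^2 - 2λ + 26 = 0.
Eigenvalues λ = 1 ± 5i (complex conjugate pair).
For λ=1+5i: an eigenvector is (-1,0) - i(1,-1) = (-1 - i, 0 + i).
A real fundamental pair from Re and Im of e^((1+5i)t)v: X_1 = e^(t)(cos(5t)·(-1,0) + sin(5t)·(1,-1)), X_2 = e^(t)(sin(5t)·(-1,0) - cos(5t)·(1,-1)).
General solution: K_1X_1 + K_2X_2.
Applying x(0)=4, y(0)=-2 gives K_1=-2, K_2=-2.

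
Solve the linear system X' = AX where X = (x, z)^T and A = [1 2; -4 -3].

Coefficient matrix A = [[1, 2], [-4, -3]].
Characteristic polynomial det(A - λI) = λ^2 + 2λ + 5 = 0.
Eigenvalues λ = -1 ± 2i (complex conjugate pair).
For λ=-1+2i: an eigenvector is (0,-1) - i(-1,1) = (0 + i, -1 - i).
A real fundamental pair from Re and Im of e^((-1+2i)t)v: X_1 = e^(-t)(cos(2t)·(0,-1) + sin(2t)·(-1,1)), X_2 = e^(-t)(sin(2t)·(0,-1) - cos(2t)·(-1,1)).
General solution: K_1X_1 + K_2X_2.

x(t) = -K_1e^(-t)sin(2t) + K_2e^(-t)cos(2t), z(t) = K_1e^(-t)sin(2t) - K_1e^(-t)cos(2t) - K_2e^(-t)sin(2t) - K_2e^(-t)cos(2t)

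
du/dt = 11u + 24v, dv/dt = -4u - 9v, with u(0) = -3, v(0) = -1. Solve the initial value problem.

u(t) = -15e^(3t) + 12e^(-t), v(t) = 5e^(3t) - 6e^(-t)

Coefficient matrix A = [[11, 24], [-4, -9]].
Characteristic polynomial det(A - λI) = λ^2 - 2λ - 3 = 0.
Eigenvalues λ = -1, 3.
For λ=-1: (A-λI) row 1 is [12, 24], so an eigenvector is (2, -1).
For λ=3: (A-λI) row 1 is [8, 24], so an eigenvector is (3, -1).
General solution: c_1e^(-t)(2,-1) + c_2e^(3t)(3,-1).
Applying u(0)=-3, v(0)=-1 gives c_1=6, c_2=-5.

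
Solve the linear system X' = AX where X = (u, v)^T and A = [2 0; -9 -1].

u(t) = -c_2e^(2t), v(t) = -c_1e^(-t) + 3c_2e^(2t)

Coefficient matrix A = [[2, 0], [-9, -1]].
Characteristic polynomial det(A - λI) = λ^2 - λ - 2 = 0.
Eigenvalues λ = -1, 2.
For λ=-1: (A-λI) row 1 is [3, 0], so an eigenvector is (0, -1).
For λ=2: (A-λI) row 2 is [-9, -3], so an eigenvector is (-1, 3).
General solution: c_1e^(-t)(0,-1) + c_2e^(2t)(-1,3).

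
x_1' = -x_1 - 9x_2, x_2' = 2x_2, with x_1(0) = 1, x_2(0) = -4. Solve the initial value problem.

Coefficient matrix A = [[-1, -9], [0, 2]].
Characteristic polynomial det(A - λI) = λ^2 - λ - 2 = 0.
Eigenvalues λ = -1, 2.
For λ=-1: (A-λI) row 1 is [0, -9], so an eigenvector is (1, 0).
For λ=2: (A-λI) row 1 is [-3, -9], so an eigenvector is (-3, 1).
General solution: K_1e^(-t)(1,0) + K_2e^(2t)(-3,1).
Applying x_1(0)=1, x_2(0)=-4 gives K_1=-11, K_2=-4.

x_1(t) = 12e^(2t) - 11e^(-t), x_2(t) = -4e^(2t)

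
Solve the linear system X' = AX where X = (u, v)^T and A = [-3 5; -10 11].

Coefficient matrix A = [[-3, 5], [-10, 11]].
Characteristic polynomial det(A - λI) = λ^2 - 8λ + 17 = 0.
Eigenvalues λ = 4 ± i (complex conjugate pair).
For λ=4+i: an eigenvector is (2,3) - i(1,1) = (2 - i, 3 - i).
A real fundamental pair from Re and Im of e^((4+i)t)v: X_1 = e^(4t)(cos(t)·(2,3) + sin(t)·(1,1)), X_2 = e^(4t)(sin(t)·(2,3) - cos(t)·(1,1)).
General solution: K_1X_1 + K_2X_2.

u(t) = K_1e^(4t)sin(t) + 2K_1e^(4t)cos(t) + 2K_2e^(4t)sin(t) - K_2e^(4t)cos(t), v(t) = K_1e^(4t)sin(t) + 3K_1e^(4t)cos(t) + 3K_2e^(4t)sin(t) - K_2e^(4t)cos(t)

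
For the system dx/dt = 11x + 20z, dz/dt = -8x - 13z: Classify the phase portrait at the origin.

stable spiral

A = [[11,20],[-8,-13]]; det(A-λI) = λ^2 + 2λ + 17.
λ = -1 ± 4i: negative real part.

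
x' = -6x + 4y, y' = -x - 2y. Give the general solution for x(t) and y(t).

x(t) = 2K_1e^(-4t) + 2K_2te^(-4t) - K_2e^(-4t), y(t) = K_1e^(-4t) + K_2te^(-4t)

Coefficient matrix A = [[-6, 4], [-1, -2]].
Characteristic polynomial det(A - λI) = λ^2 + 8λ + 16 = 0.
Single eigenvalue λ = -4 with algebraic multiplicity 2.
Eigenvector v = (2,1); generalized eigenvector w with (A-λI)w=v is (-1,0).
General solution: e^(-4t)[K_1·v + K_2·(t·v + w)].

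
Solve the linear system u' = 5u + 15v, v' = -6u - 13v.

Coefficient matrix A = [[5, 15], [-6, -13]].
Characteristic polynomial det(A - λI) = λ^2 + 8λ + 25 = 0.
Eigenvalues λ = -4 ± 3i (complex conjugate pair).
For λ=-4+3i: an eigenvector is (2,-1) - i(1,-1) = (2 - i, -1 + i).
A real fundamental pair from Re and Im of e^((-4+3i)t)v: X_1 = e^(-4t)(cos(3t)·(2,-1) + sin(3t)·(1,-1)), X_2 = e^(-4t)(sin(3t)·(2,-1) - cos(3t)·(1,-1)).
General solution: c_1X_1 + c_2X_2.

u(t) = c_1e^(-4t)sin(3t) + 2c_1e^(-4t)cos(3t) + 2c_2e^(-4t)sin(3t) - c_2e^(-4t)cos(3t), v(t) = -c_1e^(-4t)sin(3t) - c_1e^(-4t)cos(3t) - c_2e^(-4t)sin(3t) + c_2e^(-4t)cos(3t)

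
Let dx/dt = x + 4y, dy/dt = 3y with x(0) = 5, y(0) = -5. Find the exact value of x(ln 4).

-580

A = [[1,4],[0,3]]; eigenvalues λ = 1, 3.
Eigenvectors: (1,0) for λ=1, (-2,-1) for λ=3.
From the initial condition, c_1 = 15, c_2 = 5.
x(ln 4) = (15)(4^1)(1) + (5)(4^3)(-2) = -580.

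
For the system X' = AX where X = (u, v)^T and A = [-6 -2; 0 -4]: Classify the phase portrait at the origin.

A = [[-6,-2],[0,-4]]; det(A-λI) = λ^2 + 10λ + 24.
λ = -6, -4: both negative.

stable node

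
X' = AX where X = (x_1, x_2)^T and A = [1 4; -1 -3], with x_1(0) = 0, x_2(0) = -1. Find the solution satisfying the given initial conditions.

Coefficient matrix A = [[1, 4], [-1, -3]].
Characteristic polynomial det(A - λI) = λ^2 + 2λ + 1 = 0.
Single eigenvalue λ = -1 with algebraic multiplicity 2.
Eigenvector v = (2,-1); generalized eigenvector w with (A-λI)w=v is (-1,1).
General solution: e^(-t)[C_1·v + C_2·(t·v + w)].
Applying x_1(0)=0, x_2(0)=-1 gives C_1=-1, C_2=-2.

x_1(t) = -4te^(-t), x_2(t) = 2te^(-t) - e^(-t)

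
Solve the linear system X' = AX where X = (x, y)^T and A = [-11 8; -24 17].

x(t) = -K_1e^(5t) + 2K_2e^(t), y(t) = -2K_1e^(5t) + 3K_2e^(t)

Coefficient matrix A = [[-11, 8], [-24, 17]].
Characteristic polynomial det(A - λI) = λ^2 - 6λ + 5 = 0.
Eigenvalues λ = 5, 1.
For λ=5: (A-λI) row 1 is [-16, 8], so an eigenvector is (-1, -2).
For λ=1: (A-λI) row 1 is [-12, 8], so an eigenvector is (2, 3).
General solution: K_1e^(5t)(-1,-2) + K_2e^(t)(2,3).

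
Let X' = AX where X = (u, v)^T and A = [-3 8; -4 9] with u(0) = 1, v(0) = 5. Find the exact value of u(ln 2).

A = [[-3,8],[-4,9]]; eigenvalues λ = 1, 5.
Eigenvectors: (-2,-1) for λ=1, (-1,-1) for λ=5.
From the initial condition, c_1 = 4, c_2 = -9.
u(ln 2) = (4)(2^1)(-2) + (-9)(2^5)(-1) = 272.

272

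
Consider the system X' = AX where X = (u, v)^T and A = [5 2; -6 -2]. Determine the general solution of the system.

u(t) = -2c_1e^(2t) + c_2e^(t), v(t) = 3c_1e^(2t) - 2c_2e^(t)

Coefficient matrix A = [[5, 2], [-6, -2]].
Characteristic polynomial det(A - λI) = λ^2 - 3λ + 2 = 0.
Eigenvalues λ = 2, 1.
For λ=2: (A-λI) row 1 is [3, 2], so an eigenvector is (-2, 3).
For λ=1: (A-λI) row 1 is [4, 2], so an eigenvector is (1, -2).
General solution: c_1e^(2t)(-2,3) + c_2e^(t)(1,-2).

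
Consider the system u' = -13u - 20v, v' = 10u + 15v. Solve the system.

Coefficient matrix A = [[-13, -20], [10, 15]].
Characteristic polynomial det(A - λI) = λ^2 - 2λ + 5 = 0.
Eigenvalues λ = 1 ± 2i (complex conjugate pair).
For λ=1+2i: an eigenvector is (3,-2) - i(-1,1) = (3 + i, -2 - i).
A real fundamental pair from Re and Im of e^((1+2i)t)v: X_1 = e^(t)(cos(2t)·(3,-2) + sin(2t)·(-1,1)), X_2 = e^(t)(sin(2t)·(3,-2) - cos(2t)·(-1,1)).
General solution: K_1X_1 + K_2X_2.

u(t) = -K_1e^(t)sin(2t) + 3K_1e^(t)cos(2t) + 3K_2e^(t)sin(2t) + K_2e^(t)cos(2t), v(t) = K_1e^(t)sin(2t) - 2K_1e^(t)cos(2t) - 2K_2e^(t)sin(2t) - K_2e^(t)cos(2t)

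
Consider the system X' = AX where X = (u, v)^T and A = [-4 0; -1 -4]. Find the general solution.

u(t) = C_2e^(-4t), v(t) = -C_1e^(-4t) - C_2te^(-4t) + C_2e^(-4t)

Coefficient matrix A = [[-4, 0], [-1, -4]].
Characteristic polynomial det(A - λI) = λ^2 + 8λ + 16 = 0.
Single eigenvalue λ = -4 with algebraic multiplicity 2.
Eigenvector v = (0,-1); generalized eigenvector w with (A-λI)w=v is (1,1).
General solution: e^(-4t)[C_1·v + C_2·(t·v + w)].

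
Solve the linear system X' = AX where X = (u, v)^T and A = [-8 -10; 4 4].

Coefficient matrix A = [[-8, -10], [4, 4]].
Characteristic polynomial det(A - λI) = λ^2 + 4λ + 8 = 0.
Eigenvalues λ = -2 ± 2i (complex conjugate pair).
For λ=-2+2i: an eigenvector is (-2,1) - i(1,-1) = (-2 - i, 1 + i).
A real fundamental pair from Re and Im of e^((-2+2i)t)v: X_1 = e^(-2t)(cos(2t)·(-2,1) + sin(2t)·(1,-1)), X_2 = e^(-2t)(sin(2t)·(-2,1) - cos(2t)·(1,-1)).
General solution: C_1X_1 + C_2X_2.

u(t) = C_1e^(-2t)sin(2t) - 2C_1e^(-2t)cos(2t) - 2C_2e^(-2t)sin(2t) - C_2e^(-2t)cos(2t), v(t) = -C_1e^(-2t)sin(2t) + C_1e^(-2t)cos(2t) + C_2e^(-2t)sin(2t) + C_2e^(-2t)cos(2t)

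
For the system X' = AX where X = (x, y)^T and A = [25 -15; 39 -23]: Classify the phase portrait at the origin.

A = [[25,-15],[39,-23]]; det(A-λI) = λ^2 - 2λ + 10.
λ = 1 ± 3i: positive real part.

unstable spiral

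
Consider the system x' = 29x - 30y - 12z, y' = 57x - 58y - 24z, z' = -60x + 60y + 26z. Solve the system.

x(t) = 2K_1e^(-4t) + K_2e^(-t), y(t) = 3K_1e^(-4t) + K_2e^(-t) - 2K_3e^(2t), z(t) = -2K_1e^(-4t) + 5K_3e^(2t)

Coefficient matrix A = [[29, -30, -12], [57, -58, -24], [-60, 60, 26]].
det(A - λI) = 0 gives eigenvalues λ = -4, -1, 2.
For λ=-4: eigenvector (2,3,-2).
For λ=-1: eigenvector (1,1,0).
For λ=2: eigenvector (0,-2,5).
General solution: K_1e^(-4t)(2,3,-2) + K_2e^(-t)(1,1,0) + K_3e^(2t)(0,-2,5).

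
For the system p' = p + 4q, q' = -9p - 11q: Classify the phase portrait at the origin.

stable improper node

A = [[1,4],[-9,-11]]; det(A-λI) = λ^2 + 10λ + 25.
repeated λ = -5 with a single eigenvector.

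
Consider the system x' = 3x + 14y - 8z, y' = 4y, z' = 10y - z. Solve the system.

Coefficient matrix A = [[3, 14, -8], [0, 4, 0], [0, 10, -1]].
det(A - λI) = 0 gives eigenvalues λ = 4, 3, -1.
For λ=4: eigenvector (-2,1,2).
For λ=3: eigenvector (1,0,0).
For λ=-1: eigenvector (2,0,1).
General solution: c_1e^(4t)(-2,1,2) + c_2e^(3t)(1,0,0) + c_3e^(-t)(2,0,1).

x(t) = -2c_1e^(4t) + c_2e^(3t) + 2c_3e^(-t), y(t) = c_1e^(4t), z(t) = 2c_1e^(4t) + c_3e^(-t)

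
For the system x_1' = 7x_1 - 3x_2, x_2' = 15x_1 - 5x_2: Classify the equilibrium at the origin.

unstable spiral

A = [[7,-3],[15,-5]]; det(A-λI) = λ^2 - 2λ + 10.
λ = 1 ± 3i: positive real part.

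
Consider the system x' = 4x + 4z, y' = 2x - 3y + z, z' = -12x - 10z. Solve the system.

x(t) = K_1e^(-4t) + 2K_3e^(-2t), y(t) = K_2e^(-3t) + K_3e^(-2t), z(t) = -2K_1e^(-4t) - 3K_3e^(-2t)

Coefficient matrix A = [[4, 0, 4], [2, -3, 1], [-12, 0, -10]].
det(A - λI) = 0 gives eigenvalues λ = -4, -3, -2.
For λ=-4: eigenvector (1,0,-2).
For λ=-3: eigenvector (0,1,0).
For λ=-2: eigenvector (2,1,-3).
General solution: K_1e^(-4t)(1,0,-2) + K_2e^(-3t)(0,1,0) + K_3e^(-2t)(2,1,-3).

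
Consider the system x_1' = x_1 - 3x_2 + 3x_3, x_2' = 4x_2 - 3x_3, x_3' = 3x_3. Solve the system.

x_1(t) = C_1e^(t) - C_2e^(4t) - 3C_3e^(3t), x_2(t) = C_2e^(4t) + 3C_3e^(3t), x_3(t) = C_3e^(3t)

Coefficient matrix A = [[1, -3, 3], [0, 4, -3], [0, 0, 3]].
det(A - λI) = 0 gives eigenvalues λ = 1, 4, 3.
For λ=1: eigenvector (1,0,0).
For λ=4: eigenvector (-1,1,0).
For λ=3: eigenvector (-3,3,1).
General solution: C_1e^(t)(1,0,0) + C_2e^(4t)(-1,1,0) + C_3e^(3t)(-3,3,1).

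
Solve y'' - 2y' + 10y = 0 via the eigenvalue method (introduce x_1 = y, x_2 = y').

Let x_1 = y, x_2 = y'. Then x_1' = x_2 and x_2' = -10x_1 + 2x_2.
A = [[0,1],[-10,2]]; det(A-λI) = λ^2 - 2λ + 10.
Eigenvalues λ = 1 ± 3i.

y(t) = K_1e^(t)cos(3t) + K_2e^(t)sin(3t)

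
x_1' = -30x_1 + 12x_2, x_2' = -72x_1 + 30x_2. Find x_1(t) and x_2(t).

Coefficient matrix A = [[-30, 12], [-72, 30]].
Characteristic polynomial det(A - λI) = λ^2 - 36 = 0.
Eigenvalues λ = -6, 6.
For λ=-6: (A-λI) row 1 is [-24, 12], so an eigenvector is (1, 2).
For λ=6: (A-λI) row 1 is [-36, 12], so an eigenvector is (1, 3).
General solution: C_1e^(-6t)(1,2) + C_2e^(6t)(1,3).

x_1(t) = C_1e^(-6t) + C_2e^(6t), x_2(t) = 2C_1e^(-6t) + 3C_2e^(6t)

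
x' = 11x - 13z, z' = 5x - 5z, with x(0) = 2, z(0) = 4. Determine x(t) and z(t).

x(t) = -36e^(3t)sin(t) + 2e^(3t)cos(t), z(t) = -22e^(3t)sin(t) + 4e^(3t)cos(t)

Coefficient matrix A = [[11, -13], [5, -5]].
Characteristic polynomial det(A - λI) = λ^2 - 6λ + 10 = 0.
Eigenvalues λ = 3 ± i (complex conjugate pair).
For λ=3+i: an eigenvector is (-3,-2) - i(2,1) = (-3 - 2i, -2 - i).
A real fundamental pair from Re and Im of e^((3+i)t)v: X_1 = e^(3t)(cos(t)·(-3,-2) + sin(t)·(2,1)), X_2 = e^(3t)(sin(t)·(-3,-2) - cos(t)·(2,1)).
General solution: C_1X_1 + C_2X_2.
Applying x(0)=2, z(0)=4 gives C_1=-6, C_2=8.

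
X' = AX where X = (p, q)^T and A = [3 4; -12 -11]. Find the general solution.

p(t) = 2c_1e^(-3t) + c_2e^(-5t), q(t) = -3c_1e^(-3t) - 2c_2e^(-5t)

Coefficient matrix A = [[3, 4], [-12, -11]].
Characteristic polynomial det(A - λI) = λ^2 + 8λ + 15 = 0.
Eigenvalues λ = -3, -5.
For λ=-3: (A-λI) row 1 is [6, 4], so an eigenvector is (2, -3).
For λ=-5: (A-λI) row 1 is [8, 4], so an eigenvector is (1, -2).
General solution: c_1e^(-3t)(2,-3) + c_2e^(-5t)(1,-2).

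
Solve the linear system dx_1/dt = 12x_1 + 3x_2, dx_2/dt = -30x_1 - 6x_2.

Coefficient matrix A = [[12, 3], [-30, -6]].
Characteristic polynomial det(A - λI) = λ^2 - 6λ + 18 = 0.
Eigenvalues λ = 3 ± 3i (complex conjugate pair).
For λ=3+3i: an eigenvector is (-1,3) - i(0,1) = (-1, 3 - i).
A real fundamental pair from Re and Im of e^((3+3i)t)v: X_1 = e^(3t)(cos(3t)·(-1,3) + sin(3t)·(0,1)), X_2 = e^(3t)(sin(3t)·(-1,3) - cos(3t)·(0,1)).
General solution: K_1X_1 + K_2X_2.

x_1(t) = -K_1e^(3t)cos(3t) - K_2e^(3t)sin(3t), x_2(t) = K_1e^(3t)sin(3t) + 3K_1e^(3t)cos(3t) + 3K_2e^(3t)sin(3t) - K_2e^(3t)cos(3t)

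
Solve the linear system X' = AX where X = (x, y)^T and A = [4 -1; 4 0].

x(t) = -c_1e^(2t) - c_2te^(2t) - 2c_2e^(2t), y(t) = -2c_1e^(2t) - 2c_2te^(2t) - 3c_2e^(2t)

Coefficient matrix A = [[4, -1], [4, 0]].
Characteristic polynomial det(A - λI) = λ^2 - 4λ + 4 = 0.
Single eigenvalue λ = 2 with algebraic multiplicity 2.
Eigenvector v = (-1,-2); generalized eigenvector w with (A-λI)w=v is (-2,-3).
General solution: e^(2t)[c_1·v + c_2·(t·v + w)].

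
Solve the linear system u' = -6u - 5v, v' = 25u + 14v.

u(t) = -C_1e^(4t)cos(5t) - C_2e^(4t)sin(5t), v(t) = -C_1e^(4t)sin(5t) + 2C_1e^(4t)cos(5t) + 2C_2e^(4t)sin(5t) + C_2e^(4t)cos(5t)

Coefficient matrix A = [[-6, -5], [25, 14]].
Characteristic polynomial det(A - λI) = λ^2 - 8λ + 41 = 0.
Eigenvalues λ = 4 ± 5i (complex conjugate pair).
For λ=4+5i: an eigenvector is (-1,2) - i(0,-1) = (-1, 2 + i).
A real fundamental pair from Re and Im of e^((4+5i)t)v: X_1 = e^(4t)(cos(5t)·(-1,2) + sin(5t)·(0,-1)), X_2 = e^(4t)(sin(5t)·(-1,2) - cos(5t)·(0,-1)).
General solution: C_1X_1 + C_2X_2.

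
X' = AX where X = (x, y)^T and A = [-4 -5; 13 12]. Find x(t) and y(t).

Coefficient matrix A = [[-4, -5], [13, 12]].
Characteristic polynomial det(A - λI) = λ^2 - 8λ + 17 = 0.
Eigenvalues λ = 4 ± i (complex conjugate pair).
For λ=4+i: an eigenvector is (-1,2) - i(-2,3) = (-1 + 2i, 2 - 3i).
A real fundamental pair from Re and Im of e^((4+i)t)v: X_1 = e^(4t)(cos(t)·(-1,2) + sin(t)·(-2,3)), X_2 = e^(4t)(sin(t)·(-1,2) - cos(t)·(-2,3)).
General solution: c_1X_1 + c_2X_2.

x(t) = -2c_1e^(4t)sin(t) - c_1e^(4t)cos(t) - c_2e^(4t)sin(t) + 2c_2e^(4t)cos(t), y(t) = 3c_1e^(4t)sin(t) + 2c_1e^(4t)cos(t) + 2c_2e^(4t)sin(t) - 3c_2e^(4t)cos(t)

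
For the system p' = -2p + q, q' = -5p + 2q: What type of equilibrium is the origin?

center

A = [[-2,1],[-5,2]]; det(A-λI) = λ^2 + 1.
λ = 0 ± i: zero real part.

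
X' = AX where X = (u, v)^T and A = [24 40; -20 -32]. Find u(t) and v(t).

Coefficient matrix A = [[24, 40], [-20, -32]].
Characteristic polynomial det(A - λI) = λ^2 + 8λ + 32 = 0.
Eigenvalues λ = -4 ± 4i (complex conjugate pair).
For λ=-4+4i: an eigenvector is (-1,1) - i(3,-2) = (-1 - 3i, 1 + 2i).
A real fundamental pair from Re and Im of e^((-4+4i)t)v: X_1 = e^(-4t)(cos(4t)·(-1,1) + sin(4t)·(3,-2)), X_2 = e^(-4t)(sin(4t)·(-1,1) - cos(4t)·(3,-2)).
General solution: K_1X_1 + K_2X_2.

u(t) = 3K_1e^(-4t)sin(4t) - K_1e^(-4t)cos(4t) - K_2e^(-4t)sin(4t) - 3K_2e^(-4t)cos(4t), v(t) = -2K_1e^(-4t)sin(4t) + K_1e^(-4t)cos(4t) + K_2e^(-4t)sin(4t) + 2K_2e^(-4t)cos(4t)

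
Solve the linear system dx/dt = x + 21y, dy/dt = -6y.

Coefficient matrix A = [[1, 21], [0, -6]].
Characteristic polynomial det(A - λI) = λ^2 + 5λ - 6 = 0.
Eigenvalues λ = -6, 1.
For λ=-6: (A-λI) row 1 is [7, 21], so an eigenvector is (-3, 1).
For λ=1: (A-λI) row 1 is [0, 21], so an eigenvector is (-1, 0).
General solution: C_1e^(-6t)(-3,1) + C_2e^(t)(-1,0).

x(t) = -3C_1e^(-6t) - C_2e^(t), y(t) = C_1e^(-6t)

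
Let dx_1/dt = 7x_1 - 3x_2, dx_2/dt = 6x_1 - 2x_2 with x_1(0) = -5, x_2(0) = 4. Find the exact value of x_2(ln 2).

-188

A = [[7,-3],[6,-2]]; eigenvalues λ = 1, 4.
Eigenvectors: (1,2) for λ=1, (-1,-1) for λ=4.
From the initial condition, c_1 = 9, c_2 = 14.
x_2(ln 2) = (9)(2^1)(2) + (14)(2^4)(-1) = -188.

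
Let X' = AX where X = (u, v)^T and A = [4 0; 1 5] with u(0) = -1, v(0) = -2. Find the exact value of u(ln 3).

A = [[4,0],[1,5]]; eigenvalues λ = 4, 5.
Eigenvectors: (1,-1) for λ=4, (0,1) for λ=5.
From the initial condition, c_1 = -1, c_2 = -3.
u(ln 3) = (-1)(3^4)(1) + (-3)(3^5)(0) = -81.

-81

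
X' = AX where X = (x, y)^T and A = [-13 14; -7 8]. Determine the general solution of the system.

Coefficient matrix A = [[-13, 14], [-7, 8]].
Characteristic polynomial det(A - λI) = λ^2 + 5λ - 6 = 0.
Eigenvalues λ = 1, -6.
For λ=1: (A-λI) row 1 is [-14, 14], so an eigenvector is (1, 1).
For λ=-6: (A-λI) row 1 is [-7, 14], so an eigenvector is (-2, -1).
General solution: K_1e^(t)(1,1) + K_2e^(-6t)(-2,-1).

x(t) = K_1e^(t) - 2K_2e^(-6t), y(t) = K_1e^(t) - K_2e^(-6t)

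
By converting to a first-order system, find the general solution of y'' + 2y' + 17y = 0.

y(t) = C_1e^(-t)cos(4t) + C_2e^(-t)sin(4t)

Let x_1 = y, x_2 = y'. Then x_1' = x_2 and x_2' = -17x_1 - 2x_2.
A = [[0,1],[-17,-2]]; det(A-λI) = λ^2 + 2λ + 17.
Eigenvalues λ = -1 ± 4i.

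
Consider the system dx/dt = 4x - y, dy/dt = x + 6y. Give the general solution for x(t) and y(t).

x(t) = C_1e^(5t) + C_2te^(5t) - C_2e^(5t), y(t) = -C_1e^(5t) - C_2te^(5t)

Coefficient matrix A = [[4, -1], [1, 6]].
Characteristic polynomial det(A - λI) = λ^2 - 10λ + 25 = 0.
Single eigenvalue λ = 5 with algebraic multiplicity 2.
Eigenvector v = (1,-1); generalized eigenvector w with (A-λI)w=v is (-1,0).
General solution: e^(5t)[C_1·v + C_2·(t·v + w)].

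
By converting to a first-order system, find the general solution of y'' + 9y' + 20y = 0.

y(t) = K_1e^(-4t) + K_2e^(-5t)

Let x_1 = y, x_2 = y'. Then x_1' = x_2 and x_2' = -20x_1 - 9x_2.
A = [[0,1],[-20,-9]]; det(A-λI) = λ^2 + 9λ + 20.
Eigenvalues λ = -4, -5 with eigenvectors (1,-4), (1,-5).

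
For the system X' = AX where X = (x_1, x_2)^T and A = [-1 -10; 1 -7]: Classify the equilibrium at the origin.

stable spiral

A = [[-1,-10],[1,-7]]; det(A-λI) = λ^2 + 8λ + 17.
λ = -4 ± i: negative real part.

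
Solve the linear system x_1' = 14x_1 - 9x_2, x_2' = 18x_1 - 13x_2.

Coefficient matrix A = [[14, -9], [18, -13]].
Characteristic polynomial det(A - λI) = λ^2 - λ - 20 = 0.
Eigenvalues λ = -4, 5.
For λ=-4: (A-λI) row 1 is [18, -9], so an eigenvector is (1, 2).
For λ=5: (A-λI) row 1 is [9, -9], so an eigenvector is (1, 1).
General solution: C_1e^(-4t)(1,2) + C_2e^(5t)(1,1).

x_1(t) = C_1e^(-4t) + C_2e^(5t), x_2(t) = 2C_1e^(-4t) + C_2e^(5t)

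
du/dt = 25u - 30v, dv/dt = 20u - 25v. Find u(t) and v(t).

Coefficient matrix A = [[25, -30], [20, -25]].
Characteristic polynomial det(A - λI) = λ^2 - 25 = 0.
Eigenvalues λ = 5, -5.
For λ=5: (A-λI) row 1 is [20, -30], so an eigenvector is (3, 2).
For λ=-5: (A-λI) row 1 is [30, -30], so an eigenvector is (-1, -1).
General solution: C_1e^(5t)(3,2) + C_2e^(-5t)(-1,-1).

u(t) = 3C_1e^(5t) - C_2e^(-5t), v(t) = 2C_1e^(5t) - C_2e^(-5t)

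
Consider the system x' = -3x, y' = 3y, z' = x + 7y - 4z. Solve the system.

x(t) = -C_3e^(-3t), y(t) = C_2e^(3t), z(t) = C_1e^(-4t) + C_2e^(3t) - C_3e^(-3t)

Coefficient matrix A = [[-3, 0, 0], [0, 3, 0], [1, 7, -4]].
det(A - λI) = 0 gives eigenvalues λ = -4, 3, -3.
For λ=-4: eigenvector (0,0,1).
For λ=3: eigenvector (0,1,1).
For λ=-3: eigenvector (-1,0,-1).
General solution: C_1e^(-4t)(0,0,1) + C_2e^(3t)(0,1,1) + C_3e^(-3t)(-1,0,-1).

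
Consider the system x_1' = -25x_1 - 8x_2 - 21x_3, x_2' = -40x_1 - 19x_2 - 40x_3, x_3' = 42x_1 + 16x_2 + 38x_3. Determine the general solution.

Coefficient matrix A = [[-25, -8, -21], [-40, -19, -40], [42, 16, 38]].
det(A - λI) = 0 gives eigenvalues λ = -4, -3, 1.
For λ=-4: eigenvector (1,0,-1).
For λ=-3: eigenvector (2,5,-4).
For λ=1: eigenvector (-1,-2,2).
General solution: c_1e^(-4t)(1,0,-1) + c_2e^(-3t)(2,5,-4) + c_3e^(t)(-1,-2,2).

x_1(t) = c_1e^(-4t) + 2c_2e^(-3t) - c_3e^(t), x_2(t) = 5c_2e^(-3t) - 2c_3e^(t), x_3(t) = -c_1e^(-4t) - 4c_2e^(-3t) + 2c_3e^(t)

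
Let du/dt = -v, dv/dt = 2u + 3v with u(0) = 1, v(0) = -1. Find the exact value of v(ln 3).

-3

A = [[0,-1],[2,3]]; eigenvalues λ = 2, 1.
Eigenvectors: (-1,2) for λ=2, (1,-1) for λ=1.
From the initial condition, c_1 = 0, c_2 = 1.
v(ln 3) = (0)(3^2)(2) + (1)(3^1)(-1) = -3.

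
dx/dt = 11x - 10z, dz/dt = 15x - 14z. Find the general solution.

Coefficient matrix A = [[11, -10], [15, -14]].
Characteristic polynomial det(A - λI) = λ^2 + 3λ - 4 = 0.
Eigenvalues λ = -4, 1.
For λ=-4: (A-λI) row 1 is [15, -10], so an eigenvector is (2, 3).
For λ=1: (A-λI) row 1 is [10, -10], so an eigenvector is (-1, -1).
General solution: C_1e^(-4t)(2,3) + C_2e^(t)(-1,-1).

x(t) = 2C_1e^(-4t) - C_2e^(t), z(t) = 3C_1e^(-4t) - C_2e^(t)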